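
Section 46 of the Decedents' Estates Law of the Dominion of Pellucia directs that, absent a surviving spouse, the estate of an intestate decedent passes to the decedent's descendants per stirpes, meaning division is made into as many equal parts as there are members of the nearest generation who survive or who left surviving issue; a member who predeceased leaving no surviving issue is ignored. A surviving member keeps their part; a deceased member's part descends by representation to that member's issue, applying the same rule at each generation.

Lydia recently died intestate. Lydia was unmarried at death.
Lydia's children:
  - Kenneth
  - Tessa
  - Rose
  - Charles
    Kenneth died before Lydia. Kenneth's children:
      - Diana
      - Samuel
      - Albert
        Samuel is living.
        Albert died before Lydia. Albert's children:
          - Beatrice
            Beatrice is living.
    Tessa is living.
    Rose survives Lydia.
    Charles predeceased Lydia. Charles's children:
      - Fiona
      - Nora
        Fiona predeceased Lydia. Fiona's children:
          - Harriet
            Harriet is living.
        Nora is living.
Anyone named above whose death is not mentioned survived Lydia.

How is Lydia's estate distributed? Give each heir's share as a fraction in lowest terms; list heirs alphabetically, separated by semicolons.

There is no surviving spouse, so the entire estate passes to Lydia's descendants per stirpes.
The estate is divided into 4 equal shares of 1/4 among Kenneth, Tessa, Rose, Charles.
Kenneth predeceased; the 1/4 allotted to Kenneth's branch passes to Kenneth's issue by representation.
The 1/4 is divided into 3 equal shares of 1/12 among Diana, Samuel, Albert.
Diana is living and takes 1/12.
Samuel is living and takes 1/12.
Albert predeceased; the 1/12 allotted to Albert's branch passes to Albert's issue by representation.
Beatrice is the sole taker at this level and receives the full 1/12.
Tessa is living and takes 1/4.
Rose is living and takes 1/4.
Charles predeceased; the 1/4 allotted to Charles's branch passes to Charles's issue by representation.
The 1/4 is divided into 2 equal shares of 1/8 among Fiona, Nora.
Fiona predeceased; the 1/8 allotted to Fiona's branch passes to Fiona's issue by representation.
Harriet is the sole taker at this level and receives the full 1/8.
Nora is living and takes 1/8.

Beatrice 1/12; Diana 1/12; Harriet 1/8; Nora 1/8; Rose 1/4; Samuel 1/12; Tessa 1/4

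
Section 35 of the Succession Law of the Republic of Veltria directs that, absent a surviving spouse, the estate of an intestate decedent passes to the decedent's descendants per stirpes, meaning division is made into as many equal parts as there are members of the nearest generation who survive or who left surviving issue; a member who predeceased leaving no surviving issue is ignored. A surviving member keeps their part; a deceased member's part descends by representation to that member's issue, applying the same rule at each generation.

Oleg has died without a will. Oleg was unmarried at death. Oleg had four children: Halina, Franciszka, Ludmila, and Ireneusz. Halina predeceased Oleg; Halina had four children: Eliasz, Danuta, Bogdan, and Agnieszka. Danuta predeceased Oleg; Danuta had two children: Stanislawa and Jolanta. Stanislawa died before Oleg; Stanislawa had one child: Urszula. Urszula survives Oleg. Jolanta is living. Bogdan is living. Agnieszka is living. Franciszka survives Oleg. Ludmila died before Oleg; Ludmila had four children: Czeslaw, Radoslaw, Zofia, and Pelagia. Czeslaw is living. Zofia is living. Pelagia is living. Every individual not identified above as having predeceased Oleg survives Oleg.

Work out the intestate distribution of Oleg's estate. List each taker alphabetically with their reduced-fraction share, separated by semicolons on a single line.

There is no surviving spouse, so the entire estate passes to Oleg's descendants per stirpes.
The estate is divided into 4 equal shares of 1/4 among Halina, Franciszka, Ludmila, Ireneusz.
Halina predeceased; the 1/4 allotted to Halina's branch passes to Halina's issue by representation.
The 1/4 is divided into 4 equal shares of 1/16 among Eliasz, Danuta, Bogdan, Agnieszka.
Eliasz is living and takes 1/16.
Danuta predeceased; the 1/16 allotted to Danuta's branch passes to Danuta's issue by representation.
The 1/16 is divided into 2 equal shares of 1/32 among Stanislawa, Jolanta.
Stanislawa predeceased; the 1/32 allotted to Stanislawa's branch passes to Stanislawa's issue by representation.
Urszula is the sole taker at this level and receives the full 1/32.
Jolanta is living and takes 1/32.
Bogdan is living and takes 1/16.
Agnieszka is living and takes 1/16.
Franciszka is living and takes 1/4.
Ludmila predeceased; the 1/4 allotted to Ludmila's branch passes to Ludmila's issue by representation.
The 1/4 is divided into 4 equal shares of 1/16 among Czeslaw, Radoslaw, Zofia, Pelagia.
Czeslaw is living and takes 1/16.
Radoslaw is living and takes 1/16.
Zofia is living and takes 1/16.
Pelagia is living and takes 1/16.
Ireneusz is living and takes 1/4.

Agnieszka 1/16; Bogdan 1/16; Czeslaw 1/16; Eliasz 1/16; Franciszka 1/4; Ireneusz 1/4; Jolanta 1/32; Pelagia 1/16; Radoslaw 1/16; Urszula 1/32; Zofia 1/16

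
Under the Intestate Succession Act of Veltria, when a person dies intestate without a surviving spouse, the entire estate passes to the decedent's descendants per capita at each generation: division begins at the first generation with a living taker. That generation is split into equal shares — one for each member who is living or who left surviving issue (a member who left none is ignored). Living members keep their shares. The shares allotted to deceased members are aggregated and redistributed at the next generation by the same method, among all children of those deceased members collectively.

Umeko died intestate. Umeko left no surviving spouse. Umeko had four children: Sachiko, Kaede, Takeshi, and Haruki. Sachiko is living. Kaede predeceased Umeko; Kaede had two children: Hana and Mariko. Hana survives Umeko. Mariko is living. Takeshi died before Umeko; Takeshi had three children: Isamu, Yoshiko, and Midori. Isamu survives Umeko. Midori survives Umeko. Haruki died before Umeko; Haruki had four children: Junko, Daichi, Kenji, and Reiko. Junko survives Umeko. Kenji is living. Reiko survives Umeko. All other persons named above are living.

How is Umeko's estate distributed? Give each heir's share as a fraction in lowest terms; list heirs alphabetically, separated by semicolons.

There is no surviving spouse, so the entire estate passes to Umeko's descendants per capita at each generation.
At generation 1 (Sachiko, Kaede, Takeshi, Haruki) there are 4 shares of (1)/4 = 1/4 each.
Living: Sachiko — each takes 1/4.
Deceased: Kaede, Takeshi, and Haruki. Their combined 3/4 is pooled and carried to generation 2.
At generation 2 (Hana, Mariko, Isamu, Yoshiko, Midori, Junko, Daichi, Kenji, Reiko) there are 9 shares of (3/4)/9 = 1/12 each.
Living: Hana, Mariko, Isamu, Yoshiko, Midori, Junko, Daichi, Kenji, and Reiko — each takes 1/12.

Daichi 1/12; Hana 1/12; Isamu 1/12; Junko 1/12; Kenji 1/12; Mariko 1/12; Midori 1/12; Reiko 1/12; Sachiko 1/4; Yoshiko 1/12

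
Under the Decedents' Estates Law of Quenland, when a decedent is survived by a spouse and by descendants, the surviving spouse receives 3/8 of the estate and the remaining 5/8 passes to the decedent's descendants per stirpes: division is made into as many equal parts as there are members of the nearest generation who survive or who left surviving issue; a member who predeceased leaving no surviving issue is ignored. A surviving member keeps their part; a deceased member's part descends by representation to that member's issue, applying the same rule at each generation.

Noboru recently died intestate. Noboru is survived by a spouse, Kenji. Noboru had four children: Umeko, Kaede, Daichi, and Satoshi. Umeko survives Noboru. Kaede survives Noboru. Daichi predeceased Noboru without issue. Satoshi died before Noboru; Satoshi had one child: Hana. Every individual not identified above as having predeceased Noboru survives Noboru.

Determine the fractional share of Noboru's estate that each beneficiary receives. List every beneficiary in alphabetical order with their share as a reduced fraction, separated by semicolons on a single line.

Hana 5/24; Kaede 5/24; Kenji 3/8; Umeko 5/24

Kenji, as surviving spouse, takes 3/8.
The remaining 5/8 passes to Noboru's descendants per stirpes.
Daichi left no surviving issue, so that branch lapses and is disregarded.
The 5/8 is divided into 3 equal shares of 5/24 among Umeko, Kaede, Satoshi.
Umeko is living and takes 5/24.
Kaede is living and takes 5/24.
Satoshi predeceased; the 5/24 allotted to Satoshi's branch passes to Satoshi's issue by representation.
Hana is the sole taker at this level and receives the full 5/24.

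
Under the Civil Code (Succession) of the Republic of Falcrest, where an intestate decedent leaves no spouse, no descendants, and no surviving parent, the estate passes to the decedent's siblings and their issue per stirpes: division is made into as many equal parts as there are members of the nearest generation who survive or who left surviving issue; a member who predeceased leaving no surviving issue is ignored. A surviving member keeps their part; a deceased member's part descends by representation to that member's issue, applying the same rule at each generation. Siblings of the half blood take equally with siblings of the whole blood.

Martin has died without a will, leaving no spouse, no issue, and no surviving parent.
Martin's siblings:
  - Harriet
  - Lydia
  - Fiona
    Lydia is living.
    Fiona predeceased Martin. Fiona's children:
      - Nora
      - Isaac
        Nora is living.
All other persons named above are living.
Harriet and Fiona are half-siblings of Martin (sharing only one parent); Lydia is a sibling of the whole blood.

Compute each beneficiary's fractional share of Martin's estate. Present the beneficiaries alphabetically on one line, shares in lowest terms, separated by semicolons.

Harriet 1/3; Isaac 1/6; Lydia 1/3; Nora 1/6

No spouse, descendants, or parent survives, so the estate passes to Martin's siblings per stirpes.
Half-blood and whole-blood siblings take equally under the stated rule.
The estate is divided into 3 equal shares of 1/3 among Harriet, Lydia, Fiona.
Harriet is living and takes 1/3.
Lydia is living and takes 1/3.
Fiona predeceased; the 1/3 allotted to Fiona's branch passes to Fiona's issue by representation.
The 1/3 is divided into 2 equal shares of 1/6 among Nora, Isaac.
Nora is living and takes 1/6.
Isaac is living and takes 1/6.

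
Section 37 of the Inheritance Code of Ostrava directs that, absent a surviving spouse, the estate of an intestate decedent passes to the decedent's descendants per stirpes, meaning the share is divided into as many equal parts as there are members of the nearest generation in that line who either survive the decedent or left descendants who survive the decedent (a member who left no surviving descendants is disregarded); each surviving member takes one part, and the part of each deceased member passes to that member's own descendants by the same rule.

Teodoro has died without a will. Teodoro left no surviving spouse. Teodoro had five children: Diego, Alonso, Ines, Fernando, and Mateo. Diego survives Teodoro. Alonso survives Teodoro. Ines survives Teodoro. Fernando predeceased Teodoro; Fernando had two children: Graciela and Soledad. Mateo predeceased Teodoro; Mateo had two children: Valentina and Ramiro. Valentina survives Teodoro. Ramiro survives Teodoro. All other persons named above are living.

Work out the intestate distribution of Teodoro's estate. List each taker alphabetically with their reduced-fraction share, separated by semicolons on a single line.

Alonso 1/5; Diego 1/5; Graciela 1/10; Ines 1/5; Ramiro 1/10; Soledad 1/10; Valentina 1/10

There is no surviving spouse, so the entire estate passes to Teodoro's descendants per stirpes.
The estate is divided into 5 equal shares of 1/5 among Diego, Alonso, Ines, Fernando, Mateo.
Diego is living and takes 1/5.
Alonso is living and takes 1/5.
Ines is living and takes 1/5.
Fernando predeceased; the 1/5 allotted to Fernando's branch passes to Fernando's issue by representation.
The 1/5 is divided into 2 equal shares of 1/10 among Graciela, Soledad.
Graciela is living and takes 1/10.
Soledad is living and takes 1/10.
Mateo predeceased; the 1/5 allotted to Mateo's branch passes to Mateo's issue by representation.
The 1/5 is divided into 2 equal shares of 1/10 among Valentina, Ramiro.
Valentina is living and takes 1/10.
Ramiro is living and takes 1/10.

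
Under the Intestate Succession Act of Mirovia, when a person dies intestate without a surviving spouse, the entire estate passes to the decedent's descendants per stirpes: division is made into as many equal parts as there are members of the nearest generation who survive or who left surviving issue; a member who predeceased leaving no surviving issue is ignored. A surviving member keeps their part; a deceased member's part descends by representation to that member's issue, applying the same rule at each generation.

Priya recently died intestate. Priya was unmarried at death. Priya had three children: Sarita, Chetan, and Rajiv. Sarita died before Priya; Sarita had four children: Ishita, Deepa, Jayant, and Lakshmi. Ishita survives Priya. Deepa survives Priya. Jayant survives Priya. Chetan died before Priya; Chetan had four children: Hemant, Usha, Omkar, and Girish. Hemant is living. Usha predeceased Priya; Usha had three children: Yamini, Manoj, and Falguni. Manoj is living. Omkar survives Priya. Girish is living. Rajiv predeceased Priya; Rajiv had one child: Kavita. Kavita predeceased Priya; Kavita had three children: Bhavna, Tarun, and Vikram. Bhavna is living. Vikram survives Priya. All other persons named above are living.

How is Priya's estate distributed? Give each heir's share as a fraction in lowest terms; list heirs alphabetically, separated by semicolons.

There is no surviving spouse, so the entire estate passes to Priya's descendants per stirpes.
The estate is divided into 3 equal shares of 1/3 among Sarita, Chetan, Rajiv.
Sarita predeceased; the 1/3 allotted to Sarita's branch passes to Sarita's issue by representation.
The 1/3 is divided into 4 equal shares of 1/12 among Ishita, Deepa, Jayant, Lakshmi.
Ishita is living and takes 1/12.
Deepa is living and takes 1/12.
Jayant is living and takes 1/12.
Lakshmi is living and takes 1/12.
Chetan predeceased; the 1/3 allotted to Chetan's branch passes to Chetan's issue by representation.
The 1/3 is divided into 4 equal shares of 1/12 among Hemant, Usha, Omkar, Girish.
Hemant is living and takes 1/12.
Usha predeceased; the 1/12 allotted to Usha's branch passes to Usha's issue by representation.
The 1/12 is divided into 3 equal shares of 1/36 among Yamini, Manoj, Falguni.
Yamini is living and takes 1/36.
Manoj is living and takes 1/36.
Falguni is living and takes 1/36.
Omkar is living and takes 1/12.
Girish is living and takes 1/12.
Rajiv predeceased; the 1/3 allotted to Rajiv's branch passes to Rajiv's issue by representation.
Kavita's line is the sole branch at this level, so the full 1/3 passes to Kavita's issue by representation.
The 1/3 is divided into 3 equal shares of 1/9 among Bhavna, Tarun, Vikram.
Bhavna is living and takes 1/9.
Tarun is living and takes 1/9.
Vikram is living and takes 1/9.

Bhavna 1/9; Deepa 1/12; Falguni 1/36; Girish 1/12; Hemant 1/12; Ishita 1/12; Jayant 1/12; Lakshmi 1/12; Manoj 1/36; Omkar 1/12; Tarun 1/9; Vikram 1/9; Yamini 1/36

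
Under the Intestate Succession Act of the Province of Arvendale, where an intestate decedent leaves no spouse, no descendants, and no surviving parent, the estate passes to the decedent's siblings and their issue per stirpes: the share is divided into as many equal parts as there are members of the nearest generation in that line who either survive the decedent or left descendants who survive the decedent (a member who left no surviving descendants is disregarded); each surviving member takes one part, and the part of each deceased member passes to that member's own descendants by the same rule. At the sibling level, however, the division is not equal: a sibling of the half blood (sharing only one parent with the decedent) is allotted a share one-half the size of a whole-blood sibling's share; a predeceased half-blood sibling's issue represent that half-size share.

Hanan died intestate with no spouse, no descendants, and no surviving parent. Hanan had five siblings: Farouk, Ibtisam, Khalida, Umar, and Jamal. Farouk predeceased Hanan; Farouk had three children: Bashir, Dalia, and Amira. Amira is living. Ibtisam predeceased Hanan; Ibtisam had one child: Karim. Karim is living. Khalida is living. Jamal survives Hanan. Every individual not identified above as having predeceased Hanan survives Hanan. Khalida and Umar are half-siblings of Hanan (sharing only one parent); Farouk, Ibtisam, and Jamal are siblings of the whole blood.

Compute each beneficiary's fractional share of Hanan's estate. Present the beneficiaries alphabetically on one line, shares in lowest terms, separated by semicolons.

Amira 1/12; Bashir 1/12; Dalia 1/12; Jamal 1/4; Karim 1/4; Khalida 1/8; Umar 1/8

No spouse, descendants, or parent survives, so the estate passes to Hanan's siblings per stirpes.
Half-blood siblings count for one-half the weight of whole-blood siblings at the initial division.
Dividing 1 in proportion to weights (total weight 4): Farouk (weight 1) → 1/4; Ibtisam (weight 1) → 1/4; Khalida (weight 1/2) → 1/8; Umar (weight 1/2) → 1/8; Jamal (weight 1) → 1/4.
Farouk predeceased; the 1/4 allotted to Farouk's branch passes to Farouk's issue by representation.
The 1/4 is divided into 3 equal shares of 1/12 among Bashir, Dalia, Amira.
Bashir is living and takes 1/12.
Dalia is living and takes 1/12.
Amira is living and takes 1/12.
Ibtisam predeceased; the 1/4 allotted to Ibtisam's branch passes to Ibtisam's issue by representation.
Karim is the sole taker at this level and receives the full 1/4.
Khalida is living and takes 1/8.
Umar is living and takes 1/8.
Jamal is living and takes 1/4.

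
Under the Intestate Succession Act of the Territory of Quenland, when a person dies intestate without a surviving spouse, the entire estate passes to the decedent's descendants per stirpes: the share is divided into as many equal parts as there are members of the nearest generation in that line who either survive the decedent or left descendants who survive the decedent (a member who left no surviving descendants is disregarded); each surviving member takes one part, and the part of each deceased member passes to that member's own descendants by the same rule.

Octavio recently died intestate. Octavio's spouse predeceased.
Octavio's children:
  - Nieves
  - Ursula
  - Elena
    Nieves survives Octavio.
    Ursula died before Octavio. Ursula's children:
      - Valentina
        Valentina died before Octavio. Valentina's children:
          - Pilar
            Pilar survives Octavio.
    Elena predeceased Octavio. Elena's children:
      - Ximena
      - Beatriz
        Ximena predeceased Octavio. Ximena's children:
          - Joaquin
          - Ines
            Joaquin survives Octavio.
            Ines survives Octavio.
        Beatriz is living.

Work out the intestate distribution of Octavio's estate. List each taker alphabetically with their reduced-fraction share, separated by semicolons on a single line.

Beatriz 1/6; Ines 1/12; Joaquin 1/12; Nieves 1/3; Pilar 1/3

There is no surviving spouse, so the entire estate passes to Octavio's descendants per stirpes.
The estate is divided into 3 equal shares of 1/3 among Nieves, Ursula, Elena.
Nieves is living and takes 1/3.
Ursula predeceased; the 1/3 allotted to Ursula's branch passes to Ursula's issue by representation.
Valentina's line is the sole branch at this level, so the full 1/3 passes to Valentina's issue by representation.
Pilar is the sole taker at this level and receives the full 1/3.
Elena predeceased; the 1/3 allotted to Elena's branch passes to Elena's issue by representation.
The 1/3 is divided into 2 equal shares of 1/6 among Ximena, Beatriz.
Ximena predeceased; the 1/6 allotted to Ximena's branch passes to Ximena's issue by representation.
The 1/6 is divided into 2 equal shares of 1/12 among Joaquin, Ines.
Joaquin is living and takes 1/12.
Ines is living and takes 1/12.
Beatriz is living and takes 1/6.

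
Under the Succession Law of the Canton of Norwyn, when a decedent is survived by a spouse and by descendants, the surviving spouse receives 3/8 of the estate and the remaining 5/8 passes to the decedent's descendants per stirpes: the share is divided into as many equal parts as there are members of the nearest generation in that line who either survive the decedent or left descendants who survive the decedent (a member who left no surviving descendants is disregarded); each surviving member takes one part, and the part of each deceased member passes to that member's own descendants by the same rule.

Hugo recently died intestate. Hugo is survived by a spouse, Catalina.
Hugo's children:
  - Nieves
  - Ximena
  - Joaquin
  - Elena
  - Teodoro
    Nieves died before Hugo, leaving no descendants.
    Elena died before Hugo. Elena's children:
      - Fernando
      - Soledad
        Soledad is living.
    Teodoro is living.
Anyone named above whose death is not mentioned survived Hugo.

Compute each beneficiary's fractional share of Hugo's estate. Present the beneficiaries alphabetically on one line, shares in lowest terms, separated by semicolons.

Catalina, as surviving spouse, takes 3/8.
The remaining 5/8 passes to Hugo's descendants per stirpes.
Nieves left no surviving issue, so that branch lapses and is disregarded.
The 5/8 is divided into 4 equal shares of 5/32 among Ximena, Joaquin, Elena, Teodoro.
Ximena is living and takes 5/32.
Joaquin is living and takes 5/32.
Elena predeceased; the 5/32 allotted to Elena's branch passes to Elena's issue by representation.
The 5/32 is divided into 2 equal shares of 5/64 among Fernando, Soledad.
Fernando is living and takes 5/64.
Soledad is living and takes 5/64.
Teodoro is living and takes 5/32.

Catalina 3/8; Fernando 5/64; Joaquin 5/32; Soledad 5/64; Teodoro 5/32; Ximena 5/32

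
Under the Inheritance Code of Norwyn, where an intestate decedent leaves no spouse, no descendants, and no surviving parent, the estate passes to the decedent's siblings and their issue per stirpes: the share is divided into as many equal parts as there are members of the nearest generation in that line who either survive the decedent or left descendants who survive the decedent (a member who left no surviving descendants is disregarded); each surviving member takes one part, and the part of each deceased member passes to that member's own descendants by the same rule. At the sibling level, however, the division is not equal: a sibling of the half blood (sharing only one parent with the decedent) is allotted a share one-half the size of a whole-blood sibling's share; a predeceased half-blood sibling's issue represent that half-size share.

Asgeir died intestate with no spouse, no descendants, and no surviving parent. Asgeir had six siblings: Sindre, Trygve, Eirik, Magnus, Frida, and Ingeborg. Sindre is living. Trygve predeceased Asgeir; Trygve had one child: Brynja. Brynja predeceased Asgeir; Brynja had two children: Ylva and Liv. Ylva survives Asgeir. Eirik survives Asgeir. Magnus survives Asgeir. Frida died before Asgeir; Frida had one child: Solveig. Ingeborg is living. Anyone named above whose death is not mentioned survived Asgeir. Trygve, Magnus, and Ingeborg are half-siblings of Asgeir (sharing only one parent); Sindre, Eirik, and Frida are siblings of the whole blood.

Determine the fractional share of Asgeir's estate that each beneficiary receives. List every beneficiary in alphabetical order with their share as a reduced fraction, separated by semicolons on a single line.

No spouse, descendants, or parent survives, so the estate passes to Asgeir's siblings per stirpes.
Half-blood siblings count for one-half the weight of whole-blood siblings at the initial division.
Dividing 1 in proportion to weights (total weight 9/2): Sindre (weight 1) → 2/9; Trygve (weight 1/2) → 1/9; Eirik (weight 1) → 2/9; Magnus (weight 1/2) → 1/9; Frida (weight 1) → 2/9; Ingeborg (weight 1/2) → 1/9.
Sindre is living and takes 2/9.
Trygve predeceased; the 1/9 allotted to Trygve's branch passes to Trygve's issue by representation.
Brynja's line is the sole branch at this level, so the full 1/9 passes to Brynja's issue by representation.
The 1/9 is divided into 2 equal shares of 1/18 among Ylva, Liv.
Ylva is living and takes 1/18.
Liv is living and takes 1/18.
Eirik is living and takes 2/9.
Magnus is living and takes 1/9.
Frida predeceased; the 2/9 allotted to Frida's branch passes to Frida's issue by representation.
Solveig is the sole taker at this level and receives the full 2/9.
Ingeborg is living and takes 1/9.

Eirik 2/9; Ingeborg 1/9; Liv 1/18; Magnus 1/9; Sindre 2/9; Solveig 2/9; Ylva 1/18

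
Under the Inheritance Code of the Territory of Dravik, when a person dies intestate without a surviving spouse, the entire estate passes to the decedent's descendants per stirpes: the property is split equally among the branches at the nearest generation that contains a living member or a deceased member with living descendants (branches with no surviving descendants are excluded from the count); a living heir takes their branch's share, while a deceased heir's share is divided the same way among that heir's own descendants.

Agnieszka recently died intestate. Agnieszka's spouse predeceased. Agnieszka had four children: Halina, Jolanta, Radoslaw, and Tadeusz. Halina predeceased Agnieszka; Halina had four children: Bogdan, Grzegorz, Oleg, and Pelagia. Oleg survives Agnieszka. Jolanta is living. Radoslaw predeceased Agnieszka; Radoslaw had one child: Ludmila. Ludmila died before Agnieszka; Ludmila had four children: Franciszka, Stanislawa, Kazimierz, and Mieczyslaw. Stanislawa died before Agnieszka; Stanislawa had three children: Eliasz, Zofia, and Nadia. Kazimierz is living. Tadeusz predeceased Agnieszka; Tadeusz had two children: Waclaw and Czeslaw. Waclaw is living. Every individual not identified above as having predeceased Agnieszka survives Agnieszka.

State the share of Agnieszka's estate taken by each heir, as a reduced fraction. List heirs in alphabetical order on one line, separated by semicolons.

There is no surviving spouse, so the entire estate passes to Agnieszka's descendants per stirpes.
The estate is divided into 4 equal shares of 1/4 among Halina, Jolanta, Radoslaw, Tadeusz.
Halina predeceased; the 1/4 allotted to Halina's branch passes to Halina's issue by representation.
The 1/4 is divided into 4 equal shares of 1/16 among Bogdan, Grzegorz, Oleg, Pelagia.
Bogdan is living and takes 1/16.
Grzegorz is living and takes 1/16.
Oleg is living and takes 1/16.
Pelagia is living and takes 1/16.
Jolanta is living and takes 1/4.
Radoslaw predeceased; the 1/4 allotted to Radoslaw's branch passes to Radoslaw's issue by representation.
Ludmila's line is the sole branch at this level, so the full 1/4 passes to Ludmila's issue by representation.
The 1/4 is divided into 4 equal shares of 1/16 among Franciszka, Stanislawa, Kazimierz, Mieczyslaw.
Franciszka is living and takes 1/16.
Stanislawa predeceased; the 1/16 allotted to Stanislawa's branch passes to Stanislawa's issue by representation.
The 1/16 is divided into 3 equal shares of 1/48 among Eliasz, Zofia, Nadia.
Eliasz is living and takes 1/48.
Zofia is living and takes 1/48.
Nadia is living and takes 1/48.
Kazimierz is living and takes 1/16.
Mieczyslaw is living and takes 1/16.
Tadeusz predeceased; the 1/4 allotted to Tadeusz's branch passes to Tadeusz's issue by representation.
The 1/4 is divided into 2 equal shares of 1/8 among Waclaw, Czeslaw.
Waclaw is living and takes 1/8.
Czeslaw is living and takes 1/8.

Bogdan 1/16; Czeslaw 1/8; Eliasz 1/48; Franciszka 1/16; Grzegorz 1/16; Jolanta 1/4; Kazimierz 1/16; Mieczyslaw 1/16; Nadia 1/48; Oleg 1/16; Pelagia 1/16; Waclaw 1/8; Zofia 1/48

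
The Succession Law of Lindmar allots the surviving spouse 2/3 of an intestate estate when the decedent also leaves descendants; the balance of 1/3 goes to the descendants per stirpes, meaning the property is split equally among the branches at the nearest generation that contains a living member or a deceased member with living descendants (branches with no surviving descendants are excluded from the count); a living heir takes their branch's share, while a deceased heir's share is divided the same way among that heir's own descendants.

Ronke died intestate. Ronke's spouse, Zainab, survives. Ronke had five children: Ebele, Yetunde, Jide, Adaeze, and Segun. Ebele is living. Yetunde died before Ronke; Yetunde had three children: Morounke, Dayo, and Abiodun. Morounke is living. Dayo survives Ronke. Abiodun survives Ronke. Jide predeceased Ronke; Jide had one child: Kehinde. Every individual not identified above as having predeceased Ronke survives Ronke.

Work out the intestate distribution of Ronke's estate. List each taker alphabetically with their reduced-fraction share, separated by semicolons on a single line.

Zainab, as surviving spouse, takes 2/3.
The remaining 1/3 passes to Ronke's descendants per stirpes.
The 1/3 is divided into 5 equal shares of 1/15 among Ebele, Yetunde, Jide, Adaeze, Segun.
Ebele is living and takes 1/15.
Yetunde predeceased; the 1/15 allotted to Yetunde's branch passes to Yetunde's issue by representation.
The 1/15 is divided into 3 equal shares of 1/45 among Morounke, Dayo, Abiodun.
Morounke is living and takes 1/45.
Dayo is living and takes 1/45.
Abiodun is living and takes 1/45.
Jide predeceased; the 1/15 allotted to Jide's branch passes to Jide's issue by representation.
Kehinde is the sole taker at this level and receives the full 1/15.
Adaeze is living and takes 1/15.
Segun is living and takes 1/15.

Abiodun 1/45; Adaeze 1/15; Dayo 1/45; Ebele 1/15; Kehinde 1/15; Morounke 1/45; Segun 1/15; Zainab 2/3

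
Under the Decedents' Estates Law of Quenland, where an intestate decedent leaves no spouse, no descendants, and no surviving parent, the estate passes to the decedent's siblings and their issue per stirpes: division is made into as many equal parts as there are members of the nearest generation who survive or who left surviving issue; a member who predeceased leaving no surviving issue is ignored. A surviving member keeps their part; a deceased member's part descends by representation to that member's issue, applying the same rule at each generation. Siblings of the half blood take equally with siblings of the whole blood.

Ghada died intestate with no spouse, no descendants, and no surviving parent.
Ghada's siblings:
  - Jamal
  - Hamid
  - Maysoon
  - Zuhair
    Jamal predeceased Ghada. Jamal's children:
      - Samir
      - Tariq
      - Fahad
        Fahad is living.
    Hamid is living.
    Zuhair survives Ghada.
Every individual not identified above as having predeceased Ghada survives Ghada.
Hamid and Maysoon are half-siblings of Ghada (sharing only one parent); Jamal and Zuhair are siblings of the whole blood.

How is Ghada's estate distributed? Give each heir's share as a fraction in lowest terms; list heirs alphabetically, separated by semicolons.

Fahad 1/12; Hamid 1/4; Maysoon 1/4; Samir 1/12; Tariq 1/12; Zuhair 1/4

No spouse, descendants, or parent survives, so the estate passes to Ghada's siblings per stirpes.
Half-blood and whole-blood siblings take equally under the stated rule.
The estate is divided into 4 equal shares of 1/4 among Jamal, Hamid, Maysoon, Zuhair.
Jamal predeceased; the 1/4 allotted to Jamal's branch passes to Jamal's issue by representation.
The 1/4 is divided into 3 equal shares of 1/12 among Samir, Tariq, Fahad.
Samir is living and takes 1/12.
Tariq is living and takes 1/12.
Fahad is living and takes 1/12.
Hamid is living and takes 1/4.
Maysoon is living and takes 1/4.
Zuhair is living and takes 1/4.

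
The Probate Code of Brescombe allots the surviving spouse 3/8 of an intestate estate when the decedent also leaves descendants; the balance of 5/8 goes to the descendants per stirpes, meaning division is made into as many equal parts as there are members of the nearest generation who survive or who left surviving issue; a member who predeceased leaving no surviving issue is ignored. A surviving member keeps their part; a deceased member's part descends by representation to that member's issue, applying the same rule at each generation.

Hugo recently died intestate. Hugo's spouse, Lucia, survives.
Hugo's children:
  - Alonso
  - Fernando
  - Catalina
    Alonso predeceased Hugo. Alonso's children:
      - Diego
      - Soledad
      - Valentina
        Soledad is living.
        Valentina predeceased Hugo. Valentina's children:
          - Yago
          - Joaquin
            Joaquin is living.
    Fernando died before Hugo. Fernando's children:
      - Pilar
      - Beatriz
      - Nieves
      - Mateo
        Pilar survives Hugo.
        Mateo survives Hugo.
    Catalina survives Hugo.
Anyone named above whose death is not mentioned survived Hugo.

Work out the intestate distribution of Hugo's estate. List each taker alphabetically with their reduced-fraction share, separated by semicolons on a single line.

Beatriz 5/96; Catalina 5/24; Diego 5/72; Joaquin 5/144; Lucia 3/8; Mateo 5/96; Nieves 5/96; Pilar 5/96; Soledad 5/72; Yago 5/144

Lucia, as surviving spouse, takes 3/8.
The remaining 5/8 passes to Hugo's descendants per stirpes.
The 5/8 is divided into 3 equal shares of 5/24 among Alonso, Fernando, Catalina.
Alonso predeceased; the 5/24 allotted to Alonso's branch passes to Alonso's issue by representation.
The 5/24 is divided into 3 equal shares of 5/72 among Diego, Soledad, Valentina.
Diego is living and takes 5/72.
Soledad is living and takes 5/72.
Valentina predeceased; the 5/72 allotted to Valentina's branch passes to Valentina's issue by representation.
The 5/72 is divided into 2 equal shares of 5/144 among Yago, Joaquin.
Yago is living and takes 5/144.
Joaquin is living and takes 5/144.
Fernando predeceased; the 5/24 allotted to Fernando's branch passes to Fernando's issue by representation.
The 5/24 is divided into 4 equal shares of 5/96 among Pilar, Beatriz, Nieves, Mateo.
Pilar is living and takes 5/96.
Beatriz is living and takes 5/96.
Nieves is living and takes 5/96.
Mateo is living and takes 5/96.
Catalina is living and takes 5/24.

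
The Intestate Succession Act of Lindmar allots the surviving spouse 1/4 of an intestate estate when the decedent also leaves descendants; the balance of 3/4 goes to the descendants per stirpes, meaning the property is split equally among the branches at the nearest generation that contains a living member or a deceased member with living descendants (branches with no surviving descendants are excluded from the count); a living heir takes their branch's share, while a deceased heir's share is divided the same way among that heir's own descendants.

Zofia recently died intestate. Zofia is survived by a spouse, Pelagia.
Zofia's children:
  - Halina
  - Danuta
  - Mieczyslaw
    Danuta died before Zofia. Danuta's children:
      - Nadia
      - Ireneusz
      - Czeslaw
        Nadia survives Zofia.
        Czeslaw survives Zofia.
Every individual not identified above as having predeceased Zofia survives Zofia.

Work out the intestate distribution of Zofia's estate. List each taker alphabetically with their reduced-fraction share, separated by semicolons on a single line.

Pelagia, as surviving spouse, takes 1/4.
The remaining 3/4 passes to Zofia's descendants per stirpes.
The 3/4 is divided into 3 equal shares of 1/4 among Halina, Danuta, Mieczyslaw.
Halina is living and takes 1/4.
Danuta predeceased; the 1/4 allotted to Danuta's branch passes to Danuta's issue by representation.
The 1/4 is divided into 3 equal shares of 1/12 among Nadia, Ireneusz, Czeslaw.
Nadia is living and takes 1/12.
Ireneusz is living and takes 1/12.
Czeslaw is living and takes 1/12.
Mieczyslaw is living and takes 1/4.

Czeslaw 1/12; Halina 1/4; Ireneusz 1/12; Mieczyslaw 1/4; Nadia 1/12; Pelagia 1/4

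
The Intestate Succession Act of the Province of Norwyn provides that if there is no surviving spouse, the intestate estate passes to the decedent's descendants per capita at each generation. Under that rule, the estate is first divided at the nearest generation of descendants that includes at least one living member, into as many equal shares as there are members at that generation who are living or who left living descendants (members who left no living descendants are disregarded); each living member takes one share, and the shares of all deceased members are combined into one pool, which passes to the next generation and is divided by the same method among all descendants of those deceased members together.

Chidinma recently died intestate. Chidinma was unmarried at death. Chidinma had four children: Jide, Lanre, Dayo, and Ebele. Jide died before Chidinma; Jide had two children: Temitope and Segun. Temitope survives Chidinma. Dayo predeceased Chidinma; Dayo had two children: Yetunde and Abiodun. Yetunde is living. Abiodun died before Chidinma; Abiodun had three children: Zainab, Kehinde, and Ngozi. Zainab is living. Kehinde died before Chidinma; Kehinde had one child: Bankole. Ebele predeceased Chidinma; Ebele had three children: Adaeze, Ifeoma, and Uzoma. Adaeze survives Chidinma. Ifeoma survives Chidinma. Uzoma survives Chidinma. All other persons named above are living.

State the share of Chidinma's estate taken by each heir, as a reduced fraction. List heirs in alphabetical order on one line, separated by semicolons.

There is no surviving spouse, so the entire estate passes to Chidinma's descendants per capita at each generation.
At generation 1 (Jide, Lanre, Dayo, Ebele) there are 4 shares of (1)/4 = 1/4 each.
Living: Lanre — each takes 1/4.
Deceased: Jide, Dayo, and Ebele. Their combined 3/4 is pooled and carried to generation 2.
At generation 2 (Temitope, Segun, Yetunde, Abiodun, Adaeze, Ifeoma, Uzoma) there are 7 shares of (3/4)/7 = 3/28 each.
Living: Temitope, Segun, Yetunde, Adaeze, Ifeoma, and Uzoma — each takes 3/28.
Deceased: Abiodun. That 3/28 share is carried to generation 3.
At generation 3 (Zainab, Kehinde, Ngozi) there are 3 shares of (3/28)/3 = 1/28 each.
Living: Zainab and Ngozi — each takes 1/28.
Deceased: Kehinde. That 1/28 share is carried to generation 4.
At generation 4 (Bankole) there are 1 shares of (1/28)/1 = 1/28 each.
Living: Bankole — each takes 1/28.

Adaeze 3/28; Bankole 1/28; Ifeoma 3/28; Lanre 1/4; Ngozi 1/28; Segun 3/28; Temitope 3/28; Uzoma 3/28; Yetunde 3/28; Zainab 1/28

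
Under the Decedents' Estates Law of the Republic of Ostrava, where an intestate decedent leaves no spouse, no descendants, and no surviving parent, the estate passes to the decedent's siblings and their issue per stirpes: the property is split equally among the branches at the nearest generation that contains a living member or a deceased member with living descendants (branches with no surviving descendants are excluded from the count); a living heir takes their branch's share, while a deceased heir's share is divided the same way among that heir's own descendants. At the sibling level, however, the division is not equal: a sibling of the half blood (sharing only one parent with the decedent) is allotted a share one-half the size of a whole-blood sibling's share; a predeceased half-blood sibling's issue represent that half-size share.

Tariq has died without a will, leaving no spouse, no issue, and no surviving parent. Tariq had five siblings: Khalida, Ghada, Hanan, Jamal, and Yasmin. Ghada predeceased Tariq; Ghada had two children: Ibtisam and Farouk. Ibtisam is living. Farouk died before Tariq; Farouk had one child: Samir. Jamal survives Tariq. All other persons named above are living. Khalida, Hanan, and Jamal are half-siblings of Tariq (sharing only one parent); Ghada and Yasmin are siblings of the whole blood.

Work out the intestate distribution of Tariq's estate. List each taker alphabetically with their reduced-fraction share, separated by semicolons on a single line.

No spouse, descendants, or parent survives, so the estate passes to Tariq's siblings per stirpes.
Half-blood siblings count for one-half the weight of whole-blood siblings at the initial division.
Dividing 1 in proportion to weights (total weight 7/2): Khalida (weight 1/2) → 1/7; Ghada (weight 1) → 2/7; Hanan (weight 1/2) → 1/7; Jamal (weight 1/2) → 1/7; Yasmin (weight 1) → 2/7.
Khalida is living and takes 1/7.
Ghada predeceased; the 2/7 allotted to Ghada's branch passes to Ghada's issue by representation.
The 2/7 is divided into 2 equal shares of 1/7 among Ibtisam, Farouk.
Ibtisam is living and takes 1/7.
Farouk predeceased; the 1/7 allotted to Farouk's branch passes to Farouk's issue by representation.
Samir is the sole taker at this level and receives the full 1/7.
Hanan is living and takes 1/7.
Jamal is living and takes 1/7.
Yasmin is living and takes 2/7.

Hanan 1/7; Ibtisam 1/7; Jamal 1/7; Khalida 1/7; Samir 1/7; Yasmin 2/7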